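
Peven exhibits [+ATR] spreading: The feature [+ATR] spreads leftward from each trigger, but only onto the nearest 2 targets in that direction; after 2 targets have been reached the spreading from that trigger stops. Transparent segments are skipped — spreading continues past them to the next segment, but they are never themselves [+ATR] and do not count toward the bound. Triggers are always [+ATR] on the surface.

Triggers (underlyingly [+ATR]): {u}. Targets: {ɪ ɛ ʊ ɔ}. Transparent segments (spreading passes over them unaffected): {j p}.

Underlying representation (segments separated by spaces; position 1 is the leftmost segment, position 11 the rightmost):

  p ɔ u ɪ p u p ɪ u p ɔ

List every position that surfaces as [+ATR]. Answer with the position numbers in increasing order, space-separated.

2 3 4 6 8 9

From /u/ at 3 leftward: 2 /ɔ/ → [+ATR]; 1 /p/ transparent; word edge.
From /u/ at 6 leftward: 5 /p/ transparent; 4 /ɪ/ → [+ATR]; 3 /u/ is itself a trigger — this domain ends here.
From /u/ at 9 leftward: 8 /ɪ/ → [+ATR]; 7 /p/ transparent; 6 /u/ is itself a trigger — this domain ends here.
Target with no active source: position 11 stays [-ATR].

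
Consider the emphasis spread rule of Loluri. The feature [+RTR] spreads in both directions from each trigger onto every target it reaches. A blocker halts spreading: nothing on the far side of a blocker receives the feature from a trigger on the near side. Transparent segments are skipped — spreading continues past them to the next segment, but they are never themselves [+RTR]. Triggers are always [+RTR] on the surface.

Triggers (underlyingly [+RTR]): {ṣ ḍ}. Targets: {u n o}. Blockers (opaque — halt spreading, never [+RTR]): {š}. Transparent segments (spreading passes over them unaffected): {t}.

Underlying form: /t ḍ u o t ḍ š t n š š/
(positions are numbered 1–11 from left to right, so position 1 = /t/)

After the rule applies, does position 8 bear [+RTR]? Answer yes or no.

From /ḍ/ at 2 rightward: 3 /u/ → [+RTR]; 4 /o/ → [+RTR]; 5 /t/ transparent; 6 /ḍ/ is itself a trigger — this domain ends here.
From /ḍ/ at 2 leftward: 1 /t/ transparent; word edge.
From /ḍ/ at 6 rightward: 7 /š/ blocks.
From /ḍ/ at 6 leftward: 5 /t/ transparent; 4 /o/ → [+RTR]; 3 /u/ → [+RTR]; 2 /ḍ/ is itself a trigger — this domain ends here.
Target with no active source: position 9 stays [-emphatic].
[+RTR] positions on the surface: 2 3 4 6.

no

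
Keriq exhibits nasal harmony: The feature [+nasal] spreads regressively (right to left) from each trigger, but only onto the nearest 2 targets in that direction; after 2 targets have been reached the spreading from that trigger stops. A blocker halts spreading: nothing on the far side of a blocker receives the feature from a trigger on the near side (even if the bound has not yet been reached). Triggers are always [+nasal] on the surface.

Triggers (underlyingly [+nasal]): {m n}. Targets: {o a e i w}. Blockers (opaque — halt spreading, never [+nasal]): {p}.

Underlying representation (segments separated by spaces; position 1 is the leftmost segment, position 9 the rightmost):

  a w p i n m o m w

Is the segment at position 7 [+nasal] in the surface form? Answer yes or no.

From /n/ at 5 leftward: 4 /i/ → [+nasal]; 3 /p/ blocks.
From /m/ at 6 leftward: 5 /n/ is itself a trigger — this domain ends here.
From /m/ at 8 leftward: 7 /o/ → [+nasal]; 6 /m/ is itself a trigger — this domain ends here.
Targets with no active source: positions 1 2 9 stay [-nasal].
[+nasal] positions on the surface: 4 5 6 7 8.

yes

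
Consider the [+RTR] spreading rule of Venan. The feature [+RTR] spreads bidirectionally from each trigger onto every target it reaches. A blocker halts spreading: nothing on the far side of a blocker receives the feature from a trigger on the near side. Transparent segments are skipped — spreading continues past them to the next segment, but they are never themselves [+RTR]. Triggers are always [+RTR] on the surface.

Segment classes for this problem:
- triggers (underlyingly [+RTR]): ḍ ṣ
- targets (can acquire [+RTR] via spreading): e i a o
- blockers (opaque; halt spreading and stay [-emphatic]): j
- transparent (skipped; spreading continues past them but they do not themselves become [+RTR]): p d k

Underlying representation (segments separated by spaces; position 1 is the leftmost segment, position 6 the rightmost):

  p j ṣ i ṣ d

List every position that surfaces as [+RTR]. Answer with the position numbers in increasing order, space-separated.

From /ṣ/ at 3 rightward: 4 /i/ → [+RTR]; 5 /ṣ/ is itself a trigger — this domain ends here.
From /ṣ/ at 3 leftward: 2 /j/ blocks.
From /ṣ/ at 5 rightward: 6 /d/ transparent; word edge.
From /ṣ/ at 5 leftward: 4 /i/ → [+RTR]; 3 /ṣ/ is itself a trigger — this domain ends here.

3 4 5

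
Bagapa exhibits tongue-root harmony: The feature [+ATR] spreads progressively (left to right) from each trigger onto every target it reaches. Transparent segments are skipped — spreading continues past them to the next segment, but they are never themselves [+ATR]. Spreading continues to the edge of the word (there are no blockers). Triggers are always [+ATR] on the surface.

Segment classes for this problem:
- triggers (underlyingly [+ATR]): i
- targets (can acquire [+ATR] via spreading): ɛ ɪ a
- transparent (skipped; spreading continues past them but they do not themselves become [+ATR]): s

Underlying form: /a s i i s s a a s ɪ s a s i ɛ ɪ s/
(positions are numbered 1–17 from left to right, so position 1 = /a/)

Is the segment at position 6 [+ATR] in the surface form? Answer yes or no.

From /i/ at 3 rightward: 4 /i/ is itself a trigger — this domain ends here.
From /i/ at 4 rightward: 5 /s/ transparent; 6 /s/ transparent; 7 /a/ → [+ATR]; 8 /a/ → [+ATR]; 9 /s/ transparent; 10 /ɪ/ → [+ATR]; 11 /s/ transparent; 12 /a/ → [+ATR]; 13 /s/ transparent; 14 /i/ is itself a trigger — this domain ends here.
From /i/ at 14 rightward: 15 /ɛ/ → [+ATR]; 16 /ɪ/ → [+ATR]; 17 /s/ transparent; word edge.
Target with no active source: position 1 stays [-ATR].
[+ATR] positions on the surface: 3 4 7 8 10 12 14 15 16.

no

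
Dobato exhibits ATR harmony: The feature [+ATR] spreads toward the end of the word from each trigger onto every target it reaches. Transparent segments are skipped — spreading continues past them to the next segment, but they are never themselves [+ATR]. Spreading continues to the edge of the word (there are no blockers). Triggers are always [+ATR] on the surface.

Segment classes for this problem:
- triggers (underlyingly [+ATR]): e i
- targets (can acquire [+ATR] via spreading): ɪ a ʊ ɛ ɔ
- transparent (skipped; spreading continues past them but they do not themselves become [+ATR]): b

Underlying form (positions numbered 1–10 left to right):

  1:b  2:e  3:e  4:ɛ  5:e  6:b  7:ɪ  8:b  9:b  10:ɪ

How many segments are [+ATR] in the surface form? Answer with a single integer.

From /e/ at 2 rightward: 3 /e/ is itself a trigger — this domain ends here.
From /e/ at 3 rightward: 4 /ɛ/ → [+ATR]; 5 /e/ is itself a trigger — this domain ends here.
From /e/ at 5 rightward: 6 /b/ transparent; 7 /ɪ/ → [+ATR]; 8 /b/ transparent; 9 /b/ transparent; 10 /ɪ/ → [+ATR]; word edge.
[+ATR] positions on the surface: 2 3 4 5 7 10.

6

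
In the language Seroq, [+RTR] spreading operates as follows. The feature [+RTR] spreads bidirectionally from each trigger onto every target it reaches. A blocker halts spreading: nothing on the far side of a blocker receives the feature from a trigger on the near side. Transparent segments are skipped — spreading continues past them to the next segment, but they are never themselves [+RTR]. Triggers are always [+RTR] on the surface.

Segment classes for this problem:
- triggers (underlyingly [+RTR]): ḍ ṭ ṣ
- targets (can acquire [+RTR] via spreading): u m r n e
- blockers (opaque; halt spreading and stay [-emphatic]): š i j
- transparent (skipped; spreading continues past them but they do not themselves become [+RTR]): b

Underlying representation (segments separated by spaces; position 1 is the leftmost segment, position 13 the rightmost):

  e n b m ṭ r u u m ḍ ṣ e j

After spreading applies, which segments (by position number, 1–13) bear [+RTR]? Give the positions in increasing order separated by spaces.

From /ṭ/ at 5 rightward: 6 /r/ → [+RTR]; 7 /u/ → [+RTR]; 8 /u/ → [+RTR]; 9 /m/ → [+RTR]; 10 /ḍ/ is itself a trigger — this domain ends here.
From /ṭ/ at 5 leftward: 4 /m/ → [+RTR]; 3 /b/ transparent; 2 /n/ → [+RTR]; 1 /e/ → [+RTR]; word edge.
From /ḍ/ at 10 rightward: 11 /ṣ/ is itself a trigger — this domain ends here.
From /ḍ/ at 10 leftward: 9 /m/ → [+RTR]; 8 /u/ → [+RTR]; 7 /u/ → [+RTR]; 6 /r/ → [+RTR]; 5 /ṭ/ is itself a trigger — this domain ends here.
From /ṣ/ at 11 rightward: 12 /e/ → [+RTR]; 13 /j/ blocks.
From /ṣ/ at 11 leftward: 10 /ḍ/ is itself a trigger — this domain ends here.

1 2 4 5 6 7 8 9 10 11 12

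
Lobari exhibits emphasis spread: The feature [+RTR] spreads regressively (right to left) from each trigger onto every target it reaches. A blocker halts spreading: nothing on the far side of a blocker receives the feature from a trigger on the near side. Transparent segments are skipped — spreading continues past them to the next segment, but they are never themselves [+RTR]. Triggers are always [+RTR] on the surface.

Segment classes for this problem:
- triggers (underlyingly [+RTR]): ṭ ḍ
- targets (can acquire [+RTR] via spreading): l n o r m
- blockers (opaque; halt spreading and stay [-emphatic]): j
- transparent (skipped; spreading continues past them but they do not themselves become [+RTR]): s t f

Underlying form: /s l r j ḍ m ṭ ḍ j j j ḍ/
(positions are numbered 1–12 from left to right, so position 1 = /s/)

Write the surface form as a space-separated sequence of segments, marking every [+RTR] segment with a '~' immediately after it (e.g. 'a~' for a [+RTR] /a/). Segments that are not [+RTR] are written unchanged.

s l r j ḍ~ m~ ṭ~ ḍ~ j j j ḍ~

From /ḍ/ at 5 leftward: 4 /j/ blocks.
From /ṭ/ at 7 leftward: 6 /m/ → [+RTR]; 5 /ḍ/ is itself a trigger — this domain ends here.
From /ḍ/ at 8 leftward: 7 /ṭ/ is itself a trigger — this domain ends here.
From /ḍ/ at 12 leftward: 11 /j/ blocks.
Targets with no active source: positions 2 3 stay [-emphatic].
[+RTR] positions on the surface: 5 6 7 8 12.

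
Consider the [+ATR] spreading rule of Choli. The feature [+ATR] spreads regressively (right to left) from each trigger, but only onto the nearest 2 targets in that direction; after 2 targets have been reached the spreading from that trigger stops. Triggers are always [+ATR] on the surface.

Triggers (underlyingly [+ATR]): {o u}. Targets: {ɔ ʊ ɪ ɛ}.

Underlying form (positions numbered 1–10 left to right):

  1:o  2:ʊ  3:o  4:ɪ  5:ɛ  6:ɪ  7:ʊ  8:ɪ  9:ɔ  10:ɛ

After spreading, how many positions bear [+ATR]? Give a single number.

3

From /o/ at 1 leftward: word edge.
From /o/ at 3 leftward: 2 /ʊ/ → [+ATR]; 1 /o/ is itself a trigger — this domain ends here.
Targets with no active source: positions 4 5 6 7 8 9 10 stay [-ATR].
[+ATR] positions on the surface: 1 2 3.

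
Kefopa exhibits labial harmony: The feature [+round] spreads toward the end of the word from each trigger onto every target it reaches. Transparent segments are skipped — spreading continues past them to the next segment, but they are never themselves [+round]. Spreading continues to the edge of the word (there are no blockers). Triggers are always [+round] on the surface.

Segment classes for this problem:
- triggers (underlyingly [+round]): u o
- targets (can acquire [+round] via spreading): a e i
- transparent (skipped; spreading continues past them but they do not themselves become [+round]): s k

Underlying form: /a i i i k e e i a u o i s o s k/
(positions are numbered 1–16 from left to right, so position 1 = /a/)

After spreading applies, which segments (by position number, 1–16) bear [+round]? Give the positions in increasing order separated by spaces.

From /u/ at 10 rightward: 11 /o/ is itself a trigger — this domain ends here.
From /o/ at 11 rightward: 12 /i/ → [+round]; 13 /s/ transparent; 14 /o/ is itself a trigger — this domain ends here.
From /o/ at 14 rightward: 15 /s/ transparent; 16 /k/ transparent; word edge.
Targets with no active source: positions 1 2 3 4 6 7 8 9 stay [-round].

10 11 12 14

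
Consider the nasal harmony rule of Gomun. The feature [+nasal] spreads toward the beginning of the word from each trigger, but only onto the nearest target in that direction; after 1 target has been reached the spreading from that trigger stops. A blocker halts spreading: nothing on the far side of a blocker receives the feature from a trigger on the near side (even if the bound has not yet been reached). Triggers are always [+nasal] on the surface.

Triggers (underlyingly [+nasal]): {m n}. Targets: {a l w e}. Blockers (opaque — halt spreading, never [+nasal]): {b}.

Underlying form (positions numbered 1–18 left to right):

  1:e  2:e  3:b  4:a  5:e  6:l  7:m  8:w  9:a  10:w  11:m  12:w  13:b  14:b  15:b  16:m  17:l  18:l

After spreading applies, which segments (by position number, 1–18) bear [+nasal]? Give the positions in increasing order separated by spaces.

From /m/ at 7 leftward: 6 /l/ → [+nasal]; bound reached.
From /m/ at 11 leftward: 10 /w/ → [+nasal]; bound reached.
From /m/ at 16 leftward: 15 /b/ blocks.
Targets with no active source: positions 1 2 4 5 8 9 12 17 18 stay [-nasal].

6 7 10 11 16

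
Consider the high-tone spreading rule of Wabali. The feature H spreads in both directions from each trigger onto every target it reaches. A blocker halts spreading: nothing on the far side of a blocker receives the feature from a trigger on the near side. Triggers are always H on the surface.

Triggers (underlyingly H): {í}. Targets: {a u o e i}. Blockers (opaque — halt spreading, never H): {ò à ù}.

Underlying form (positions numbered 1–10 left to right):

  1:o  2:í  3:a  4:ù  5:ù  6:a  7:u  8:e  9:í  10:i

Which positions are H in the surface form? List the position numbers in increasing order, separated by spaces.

1 2 3 6 7 8 9 10

From /í/ at 2 rightward: 3 /a/ → H; 4 /ù/ blocks.
From /í/ at 2 leftward: 1 /o/ → H; word edge.
From /í/ at 9 rightward: 10 /i/ → H; word edge.
From /í/ at 9 leftward: 8 /e/ → H; 7 /u/ → H; 6 /a/ → H; 5 /ù/ blocks.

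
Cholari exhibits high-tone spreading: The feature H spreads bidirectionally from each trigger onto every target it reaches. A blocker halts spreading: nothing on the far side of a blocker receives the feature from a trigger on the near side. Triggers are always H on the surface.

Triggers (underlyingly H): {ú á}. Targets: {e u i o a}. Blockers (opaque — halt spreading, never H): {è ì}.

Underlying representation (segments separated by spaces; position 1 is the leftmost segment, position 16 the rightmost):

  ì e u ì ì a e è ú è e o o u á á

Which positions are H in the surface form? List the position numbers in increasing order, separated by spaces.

9 11 12 13 14 15 16

From /ú/ at 9 rightward: 10 /è/ blocks.
From /ú/ at 9 leftward: 8 /è/ blocks.
From /á/ at 15 rightward: 16 /á/ is itself a trigger — this domain ends here.
From /á/ at 15 leftward: 14 /u/ → H; 13 /o/ → H; 12 /o/ → H; 11 /e/ → H; 10 /è/ blocks.
From /á/ at 16 rightward: word edge.
From /á/ at 16 leftward: 15 /á/ is itself a trigger — this domain ends here.
Targets with no active source: positions 2 3 6 7 stay [-high tone].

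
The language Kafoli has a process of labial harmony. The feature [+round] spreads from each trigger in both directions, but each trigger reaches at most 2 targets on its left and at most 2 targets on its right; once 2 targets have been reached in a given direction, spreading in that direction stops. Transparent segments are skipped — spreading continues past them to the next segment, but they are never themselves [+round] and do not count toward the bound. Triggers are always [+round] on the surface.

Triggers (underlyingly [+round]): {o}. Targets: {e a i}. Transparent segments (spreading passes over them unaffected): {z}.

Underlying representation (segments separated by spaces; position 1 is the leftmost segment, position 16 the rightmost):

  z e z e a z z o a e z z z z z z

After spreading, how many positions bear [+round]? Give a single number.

From /o/ at 8 rightward: 9 /a/ → [+round]; 10 /e/ → [+round]; bound reached.
From /o/ at 8 leftward: 7 /z/ transparent; 6 /z/ transparent; 5 /a/ → [+round]; 4 /e/ → [+round]; bound reached.
Target with no active source: position 2 stays [-round].
[+round] positions on the surface: 4 5 8 9 10.

5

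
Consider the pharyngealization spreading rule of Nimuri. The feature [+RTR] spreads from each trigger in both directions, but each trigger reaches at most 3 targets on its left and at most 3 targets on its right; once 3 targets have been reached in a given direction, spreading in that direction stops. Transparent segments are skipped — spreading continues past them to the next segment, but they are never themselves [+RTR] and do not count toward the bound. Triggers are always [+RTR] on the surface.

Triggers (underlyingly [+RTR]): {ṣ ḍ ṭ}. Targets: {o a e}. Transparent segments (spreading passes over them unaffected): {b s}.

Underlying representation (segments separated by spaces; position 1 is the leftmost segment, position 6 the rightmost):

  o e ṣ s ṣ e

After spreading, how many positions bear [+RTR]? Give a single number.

5

From /ṣ/ at 3 rightward: 4 /s/ transparent; 5 /ṣ/ is itself a trigger — this domain ends here.
From /ṣ/ at 3 leftward: 2 /e/ → [+RTR]; 1 /o/ → [+RTR]; word edge.
From /ṣ/ at 5 rightward: 6 /e/ → [+RTR]; word edge.
From /ṣ/ at 5 leftward: 4 /s/ transparent; 3 /ṣ/ is itself a trigger — this domain ends here.
[+RTR] positions on the surface: 1 2 3 5 6.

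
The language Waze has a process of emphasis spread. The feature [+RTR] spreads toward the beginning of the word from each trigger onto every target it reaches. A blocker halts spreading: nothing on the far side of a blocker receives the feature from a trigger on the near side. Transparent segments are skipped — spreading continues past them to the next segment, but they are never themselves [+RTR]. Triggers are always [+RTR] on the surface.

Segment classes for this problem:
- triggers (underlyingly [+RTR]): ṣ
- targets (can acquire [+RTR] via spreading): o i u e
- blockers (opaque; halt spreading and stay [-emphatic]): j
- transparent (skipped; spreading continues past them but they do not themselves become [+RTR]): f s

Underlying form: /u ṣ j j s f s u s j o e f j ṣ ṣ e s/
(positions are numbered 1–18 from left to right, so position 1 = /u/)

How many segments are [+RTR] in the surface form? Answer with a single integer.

4

From /ṣ/ at 2 leftward: 1 /u/ → [+RTR]; word edge.
From /ṣ/ at 15 leftward: 14 /j/ blocks.
From /ṣ/ at 16 leftward: 15 /ṣ/ is itself a trigger — this domain ends here.
Targets with no active source: positions 8 11 12 17 stay [-emphatic].
[+RTR] positions on the surface: 1 2 15 16.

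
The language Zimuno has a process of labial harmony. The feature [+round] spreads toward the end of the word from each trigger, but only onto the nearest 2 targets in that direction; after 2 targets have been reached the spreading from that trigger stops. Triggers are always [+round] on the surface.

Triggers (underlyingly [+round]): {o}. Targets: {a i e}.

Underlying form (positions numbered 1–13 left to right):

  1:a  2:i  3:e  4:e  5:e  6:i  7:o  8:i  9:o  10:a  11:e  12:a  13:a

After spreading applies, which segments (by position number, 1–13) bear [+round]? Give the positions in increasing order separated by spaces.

7 8 9 10 11

From /o/ at 7 rightward: 8 /i/ → [+round]; 9 /o/ is itself a trigger — this domain ends here.
From /o/ at 9 rightward: 10 /a/ → [+round]; 11 /e/ → [+round]; bound reached.
Targets with no active source: positions 1 2 3 4 5 6 12 13 stay [-round].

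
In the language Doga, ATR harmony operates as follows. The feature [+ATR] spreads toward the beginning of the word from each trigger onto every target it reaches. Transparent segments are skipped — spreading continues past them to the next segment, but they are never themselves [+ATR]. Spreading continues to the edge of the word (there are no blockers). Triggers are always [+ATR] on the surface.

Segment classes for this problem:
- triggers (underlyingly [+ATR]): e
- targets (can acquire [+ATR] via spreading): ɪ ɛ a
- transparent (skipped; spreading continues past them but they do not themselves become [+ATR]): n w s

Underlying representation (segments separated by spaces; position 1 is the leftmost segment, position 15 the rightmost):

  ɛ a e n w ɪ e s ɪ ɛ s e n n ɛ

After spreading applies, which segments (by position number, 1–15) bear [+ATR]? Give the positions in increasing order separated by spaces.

1 2 3 6 7 9 10 12

From /e/ at 3 leftward: 2 /a/ → [+ATR]; 1 /ɛ/ → [+ATR]; word edge.
From /e/ at 7 leftward: 6 /ɪ/ → [+ATR]; 5 /w/ transparent; 4 /n/ transparent; 3 /e/ is itself a trigger — this domain ends here.
From /e/ at 12 leftward: 11 /s/ transparent; 10 /ɛ/ → [+ATR]; 9 /ɪ/ → [+ATR]; 8 /s/ transparent; 7 /e/ is itself a trigger — this domain ends here.
Target with no active source: position 15 stays [-ATR].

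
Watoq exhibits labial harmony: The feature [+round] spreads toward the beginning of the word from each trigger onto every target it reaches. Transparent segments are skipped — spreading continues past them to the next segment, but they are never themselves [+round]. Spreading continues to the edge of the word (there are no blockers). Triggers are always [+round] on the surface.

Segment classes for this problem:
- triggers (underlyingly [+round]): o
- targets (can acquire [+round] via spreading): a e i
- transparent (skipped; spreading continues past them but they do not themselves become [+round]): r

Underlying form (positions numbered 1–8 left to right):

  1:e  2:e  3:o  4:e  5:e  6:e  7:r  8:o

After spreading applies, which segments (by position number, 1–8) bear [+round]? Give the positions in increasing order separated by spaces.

1 2 3 4 5 6 8

From /o/ at 3 leftward: 2 /e/ → [+round]; 1 /e/ → [+round]; word edge.
From /o/ at 8 leftward: 7 /r/ transparent; 6 /e/ → [+round]; 5 /e/ → [+round]; 4 /e/ → [+round]; 3 /o/ is itself a trigger — this domain ends here.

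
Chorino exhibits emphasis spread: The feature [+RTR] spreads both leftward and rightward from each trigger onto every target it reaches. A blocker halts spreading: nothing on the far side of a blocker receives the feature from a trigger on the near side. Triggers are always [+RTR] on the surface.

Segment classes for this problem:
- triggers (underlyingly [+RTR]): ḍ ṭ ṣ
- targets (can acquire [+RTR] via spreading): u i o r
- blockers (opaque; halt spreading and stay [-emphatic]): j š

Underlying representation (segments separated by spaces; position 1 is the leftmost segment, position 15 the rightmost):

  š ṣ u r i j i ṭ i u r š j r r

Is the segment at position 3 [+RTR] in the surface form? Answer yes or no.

From /ṣ/ at 2 rightward: 3 /u/ → [+RTR]; 4 /r/ → [+RTR]; 5 /i/ → [+RTR]; 6 /j/ blocks.
From /ṣ/ at 2 leftward: 1 /š/ blocks.
From /ṭ/ at 8 rightward: 9 /i/ → [+RTR]; 10 /u/ → [+RTR]; 11 /r/ → [+RTR]; 12 /š/ blocks.
From /ṭ/ at 8 leftward: 7 /i/ → [+RTR]; 6 /j/ blocks.
Targets with no active source: positions 14 15 stay [-emphatic].
[+RTR] positions on the surface: 2 3 4 5 7 8 9 10 11.

yes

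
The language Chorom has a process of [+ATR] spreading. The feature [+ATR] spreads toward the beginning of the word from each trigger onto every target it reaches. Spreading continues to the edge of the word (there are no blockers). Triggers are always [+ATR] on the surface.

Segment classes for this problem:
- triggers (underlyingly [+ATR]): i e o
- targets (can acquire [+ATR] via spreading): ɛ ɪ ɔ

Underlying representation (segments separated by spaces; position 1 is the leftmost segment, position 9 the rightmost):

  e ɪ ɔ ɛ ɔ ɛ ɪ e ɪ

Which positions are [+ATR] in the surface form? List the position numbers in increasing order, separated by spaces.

1 2 3 4 5 6 7 8

From /e/ at 1 leftward: word edge.
From /e/ at 8 leftward: 7 /ɪ/ → [+ATR]; 6 /ɛ/ → [+ATR]; 5 /ɔ/ → [+ATR]; 4 /ɛ/ → [+ATR]; 3 /ɔ/ → [+ATR]; 2 /ɪ/ → [+ATR]; 1 /e/ is itself a trigger — this domain ends here.
Target with no active source: position 9 stays [-ATR].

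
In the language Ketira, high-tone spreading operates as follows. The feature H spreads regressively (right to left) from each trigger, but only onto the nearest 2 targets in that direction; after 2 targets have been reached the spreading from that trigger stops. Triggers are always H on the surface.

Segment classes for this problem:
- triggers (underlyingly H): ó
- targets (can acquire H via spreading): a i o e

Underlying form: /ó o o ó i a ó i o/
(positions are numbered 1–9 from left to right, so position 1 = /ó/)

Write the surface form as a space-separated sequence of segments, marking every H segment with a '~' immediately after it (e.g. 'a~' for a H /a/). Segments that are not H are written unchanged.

From /ó/ at 1 leftward: word edge.
From /ó/ at 4 leftward: 3 /o/ → H; 2 /o/ → H; bound reached.
From /ó/ at 7 leftward: 6 /a/ → H; 5 /i/ → H; bound reached.
Targets with no active source: positions 8 9 stay [-high tone].
H positions on the surface: 1 2 3 4 5 6 7.

ó~ o~ o~ ó~ i~ a~ ó~ i o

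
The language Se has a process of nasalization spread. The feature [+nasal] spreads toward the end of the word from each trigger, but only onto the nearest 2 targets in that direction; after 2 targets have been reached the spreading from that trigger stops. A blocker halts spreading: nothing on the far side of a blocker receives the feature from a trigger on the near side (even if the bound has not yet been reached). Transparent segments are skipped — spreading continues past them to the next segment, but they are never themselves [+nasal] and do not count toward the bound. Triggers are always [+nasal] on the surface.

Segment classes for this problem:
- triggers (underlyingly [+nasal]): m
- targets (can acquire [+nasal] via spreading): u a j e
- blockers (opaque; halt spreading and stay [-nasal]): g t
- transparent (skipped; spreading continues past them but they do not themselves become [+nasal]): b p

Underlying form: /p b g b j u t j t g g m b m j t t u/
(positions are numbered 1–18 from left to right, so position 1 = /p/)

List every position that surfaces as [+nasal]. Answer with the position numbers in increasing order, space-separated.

12 14 15

From /m/ at 12 rightward: 13 /b/ transparent; 14 /m/ is itself a trigger — this domain ends here.
From /m/ at 14 rightward: 15 /j/ → [+nasal]; 16 /t/ blocks.
Targets with no active source: positions 5 6 8 18 stay [-nasal].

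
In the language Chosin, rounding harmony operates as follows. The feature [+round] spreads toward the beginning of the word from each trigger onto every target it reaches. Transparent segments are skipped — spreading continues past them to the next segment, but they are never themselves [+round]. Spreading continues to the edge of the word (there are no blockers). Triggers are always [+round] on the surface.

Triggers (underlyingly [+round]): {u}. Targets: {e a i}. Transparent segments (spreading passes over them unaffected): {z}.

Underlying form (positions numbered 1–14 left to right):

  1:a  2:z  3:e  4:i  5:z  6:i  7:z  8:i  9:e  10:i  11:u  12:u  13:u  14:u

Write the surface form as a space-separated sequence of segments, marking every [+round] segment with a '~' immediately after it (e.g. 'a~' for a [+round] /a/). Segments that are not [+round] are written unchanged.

a~ z e~ i~ z i~ z i~ e~ i~ u~ u~ u~ u~

From /u/ at 11 leftward: 10 /i/ → [+round]; 9 /e/ → [+round]; 8 /i/ → [+round]; 7 /z/ transparent; 6 /i/ → [+round]; 5 /z/ transparent; 4 /i/ → [+round]; 3 /e/ → [+round]; 2 /z/ transparent; 1 /a/ → [+round]; word edge.
From /u/ at 12 leftward: 11 /u/ is itself a trigger — this domain ends here.
From /u/ at 13 leftward: 12 /u/ is itself a trigger — this domain ends here.
From /u/ at 14 leftward: 13 /u/ is itself a trigger — this domain ends here.
[+round] positions on the surface: 1 3 4 6 8 9 10 11 12 13 14.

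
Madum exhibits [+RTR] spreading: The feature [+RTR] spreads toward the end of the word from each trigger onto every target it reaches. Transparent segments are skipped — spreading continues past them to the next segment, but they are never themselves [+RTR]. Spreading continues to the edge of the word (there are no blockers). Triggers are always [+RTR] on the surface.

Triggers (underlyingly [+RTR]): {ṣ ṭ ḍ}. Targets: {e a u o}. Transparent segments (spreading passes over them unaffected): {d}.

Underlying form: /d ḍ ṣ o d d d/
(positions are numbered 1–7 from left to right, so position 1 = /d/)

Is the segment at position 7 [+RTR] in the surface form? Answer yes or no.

no

From /ḍ/ at 2 rightward: 3 /ṣ/ is itself a trigger — this domain ends here.
From /ṣ/ at 3 rightward: 4 /o/ → [+RTR]; 5 /d/ transparent; 6 /d/ transparent; 7 /d/ transparent; word edge.
[+RTR] positions on the surface: 2 3 4.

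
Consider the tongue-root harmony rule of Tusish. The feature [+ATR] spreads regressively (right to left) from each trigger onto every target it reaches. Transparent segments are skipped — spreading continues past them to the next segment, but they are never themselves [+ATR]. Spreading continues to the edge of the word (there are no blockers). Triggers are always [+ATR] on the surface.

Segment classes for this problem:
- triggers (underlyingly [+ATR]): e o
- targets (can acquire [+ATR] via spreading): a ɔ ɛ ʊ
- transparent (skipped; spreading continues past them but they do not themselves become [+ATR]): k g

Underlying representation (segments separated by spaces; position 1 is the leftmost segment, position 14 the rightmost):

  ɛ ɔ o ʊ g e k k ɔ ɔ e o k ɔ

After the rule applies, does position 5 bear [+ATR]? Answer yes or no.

no

From /o/ at 3 leftward: 2 /ɔ/ → [+ATR]; 1 /ɛ/ → [+ATR]; word edge.
From /e/ at 6 leftward: 5 /g/ transparent; 4 /ʊ/ → [+ATR]; 3 /o/ is itself a trigger — this domain ends here.
From /e/ at 11 leftward: 10 /ɔ/ → [+ATR]; 9 /ɔ/ → [+ATR]; 8 /k/ transparent; 7 /k/ transparent; 6 /e/ is itself a trigger — this domain ends here.
From /o/ at 12 leftward: 11 /e/ is itself a trigger — this domain ends here.
Target with no active source: position 14 stays [-ATR].
[+ATR] positions on the surface: 1 2 3 4 6 9 10 11 12.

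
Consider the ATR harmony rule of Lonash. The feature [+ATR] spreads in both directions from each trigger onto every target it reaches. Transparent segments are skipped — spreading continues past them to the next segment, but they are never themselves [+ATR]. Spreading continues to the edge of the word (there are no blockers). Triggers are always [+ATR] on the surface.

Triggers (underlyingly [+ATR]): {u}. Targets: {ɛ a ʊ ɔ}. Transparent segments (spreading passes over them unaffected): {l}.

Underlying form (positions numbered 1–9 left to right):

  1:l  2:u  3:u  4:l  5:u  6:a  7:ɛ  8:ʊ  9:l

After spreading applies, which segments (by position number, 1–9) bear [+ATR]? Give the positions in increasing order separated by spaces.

2 3 5 6 7 8

From /u/ at 2 rightward: 3 /u/ is itself a trigger — this domain ends here.
From /u/ at 2 leftward: 1 /l/ transparent; word edge.
From /u/ at 3 rightward: 4 /l/ transparent; 5 /u/ is itself a trigger — this domain ends here.
From /u/ at 3 leftward: 2 /u/ is itself a trigger — this domain ends here.
From /u/ at 5 rightward: 6 /a/ → [+ATR]; 7 /ɛ/ → [+ATR]; 8 /ʊ/ → [+ATR]; 9 /l/ transparent; word edge.
From /u/ at 5 leftward: 4 /l/ transparent; 3 /u/ is itself a trigger — this domain ends here.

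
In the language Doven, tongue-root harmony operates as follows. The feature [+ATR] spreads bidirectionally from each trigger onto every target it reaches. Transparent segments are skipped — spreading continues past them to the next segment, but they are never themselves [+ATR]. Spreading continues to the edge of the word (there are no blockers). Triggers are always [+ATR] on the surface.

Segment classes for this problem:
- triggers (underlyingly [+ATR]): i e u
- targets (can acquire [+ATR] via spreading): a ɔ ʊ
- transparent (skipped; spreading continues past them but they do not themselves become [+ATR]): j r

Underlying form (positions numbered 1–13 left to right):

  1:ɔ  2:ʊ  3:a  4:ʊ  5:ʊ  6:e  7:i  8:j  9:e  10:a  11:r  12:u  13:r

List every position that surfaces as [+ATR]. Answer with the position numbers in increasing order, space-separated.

1 2 3 4 5 6 7 9 10 12

From /e/ at 6 rightward: 7 /i/ is itself a trigger — this domain ends here.
From /e/ at 6 leftward: 5 /ʊ/ → [+ATR]; 4 /ʊ/ → [+ATR]; 3 /a/ → [+ATR]; 2 /ʊ/ → [+ATR]; 1 /ɔ/ → [+ATR]; word edge.
From /i/ at 7 rightward: 8 /j/ transparent; 9 /e/ is itself a trigger — this domain ends here.
From /i/ at 7 leftward: 6 /e/ is itself a trigger — this domain ends here.
From /e/ at 9 rightward: 10 /a/ → [+ATR]; 11 /r/ transparent; 12 /u/ is itself a trigger — this domain ends here.
From /e/ at 9 leftward: 8 /j/ transparent; 7 /i/ is itself a trigger — this domain ends here.
From /u/ at 12 rightward: 13 /r/ transparent; word edge.
From /u/ at 12 leftward: 11 /r/ transparent; 10 /a/ → [+ATR]; 9 /e/ is itself a trigger — this domain ends here.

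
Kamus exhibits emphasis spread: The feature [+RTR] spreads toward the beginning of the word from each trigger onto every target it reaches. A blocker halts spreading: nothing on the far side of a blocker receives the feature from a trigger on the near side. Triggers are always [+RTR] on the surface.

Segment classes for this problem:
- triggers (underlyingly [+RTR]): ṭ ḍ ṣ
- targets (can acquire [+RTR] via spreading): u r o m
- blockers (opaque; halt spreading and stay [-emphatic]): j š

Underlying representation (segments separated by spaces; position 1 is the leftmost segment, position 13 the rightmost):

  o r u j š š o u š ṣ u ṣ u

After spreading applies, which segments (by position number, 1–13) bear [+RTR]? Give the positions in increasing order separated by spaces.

From /ṣ/ at 10 leftward: 9 /š/ blocks.
From /ṣ/ at 12 leftward: 11 /u/ → [+RTR]; 10 /ṣ/ is itself a trigger — this domain ends here.
Targets with no active source: positions 1 2 3 7 8 13 stay [-emphatic].

10 11 12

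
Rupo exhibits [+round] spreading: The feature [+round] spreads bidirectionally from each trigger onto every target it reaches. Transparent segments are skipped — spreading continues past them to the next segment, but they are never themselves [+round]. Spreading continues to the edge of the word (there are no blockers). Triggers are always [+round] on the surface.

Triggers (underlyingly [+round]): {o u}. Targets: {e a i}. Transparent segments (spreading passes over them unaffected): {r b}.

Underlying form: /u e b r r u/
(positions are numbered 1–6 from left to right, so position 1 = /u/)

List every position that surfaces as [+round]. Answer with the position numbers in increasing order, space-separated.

From /u/ at 1 rightward: 2 /e/ → [+round]; 3 /b/ transparent; 4 /r/ transparent; 5 /r/ transparent; 6 /u/ is itself a trigger — this domain ends here.
From /u/ at 1 leftward: word edge.
From /u/ at 6 rightward: word edge.
From /u/ at 6 leftward: 5 /r/ transparent; 4 /r/ transparent; 3 /b/ transparent; 2 /e/ → [+round]; 1 /u/ is itself a trigger — this domain ends here.

1 2 6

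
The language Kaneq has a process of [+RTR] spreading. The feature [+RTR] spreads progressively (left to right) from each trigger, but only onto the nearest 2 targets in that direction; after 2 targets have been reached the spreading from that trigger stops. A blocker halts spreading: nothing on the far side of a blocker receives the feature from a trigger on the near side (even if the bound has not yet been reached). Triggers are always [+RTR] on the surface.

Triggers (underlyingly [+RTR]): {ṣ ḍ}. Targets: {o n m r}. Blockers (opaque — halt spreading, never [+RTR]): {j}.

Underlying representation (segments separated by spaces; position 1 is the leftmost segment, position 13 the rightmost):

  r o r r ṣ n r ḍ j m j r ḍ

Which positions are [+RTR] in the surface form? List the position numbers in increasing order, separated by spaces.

5 6 7 8 13

From /ṣ/ at 5 rightward: 6 /n/ → [+RTR]; 7 /r/ → [+RTR]; bound reached.
From /ḍ/ at 8 rightward: 9 /j/ blocks.
From /ḍ/ at 13 rightward: word edge.
Targets with no active source: positions 1 2 3 4 10 12 stay [-emphatic].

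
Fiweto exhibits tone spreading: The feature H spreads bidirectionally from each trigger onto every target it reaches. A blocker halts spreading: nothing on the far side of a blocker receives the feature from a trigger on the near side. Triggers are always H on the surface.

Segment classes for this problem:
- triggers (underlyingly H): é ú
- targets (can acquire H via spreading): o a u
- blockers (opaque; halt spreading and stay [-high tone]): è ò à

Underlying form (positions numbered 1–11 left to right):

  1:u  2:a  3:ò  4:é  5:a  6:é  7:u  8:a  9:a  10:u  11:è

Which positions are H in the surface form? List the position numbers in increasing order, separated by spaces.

4 5 6 7 8 9 10

From /é/ at 4 rightward: 5 /a/ → H; 6 /é/ is itself a trigger — this domain ends here.
From /é/ at 4 leftward: 3 /ò/ blocks.
From /é/ at 6 rightward: 7 /u/ → H; 8 /a/ → H; 9 /a/ → H; 10 /u/ → H; 11 /è/ blocks.
From /é/ at 6 leftward: 5 /a/ → H; 4 /é/ is itself a trigger — this domain ends here.
Targets with no active source: positions 1 2 stay [-high tone].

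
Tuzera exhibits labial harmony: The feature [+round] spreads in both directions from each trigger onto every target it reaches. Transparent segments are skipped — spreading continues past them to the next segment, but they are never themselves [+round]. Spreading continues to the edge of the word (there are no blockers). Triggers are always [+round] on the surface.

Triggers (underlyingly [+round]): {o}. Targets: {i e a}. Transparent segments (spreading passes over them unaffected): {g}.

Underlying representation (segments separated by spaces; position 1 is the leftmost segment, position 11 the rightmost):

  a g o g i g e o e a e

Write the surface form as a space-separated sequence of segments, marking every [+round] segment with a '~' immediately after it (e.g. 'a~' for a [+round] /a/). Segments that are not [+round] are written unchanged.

From /o/ at 3 rightward: 4 /g/ transparent; 5 /i/ → [+round]; 6 /g/ transparent; 7 /e/ → [+round]; 8 /o/ is itself a trigger — this domain ends here.
From /o/ at 3 leftward: 2 /g/ transparent; 1 /a/ → [+round]; word edge.
From /o/ at 8 rightward: 9 /e/ → [+round]; 10 /a/ → [+round]; 11 /e/ → [+round]; word edge.
From /o/ at 8 leftward: 7 /e/ → [+round]; 6 /g/ transparent; 5 /i/ → [+round]; 4 /g/ transparent; 3 /o/ is itself a trigger — this domain ends here.
[+round] positions on the surface: 1 3 5 7 8 9 10 11.

a~ g o~ g i~ g e~ o~ e~ a~ e~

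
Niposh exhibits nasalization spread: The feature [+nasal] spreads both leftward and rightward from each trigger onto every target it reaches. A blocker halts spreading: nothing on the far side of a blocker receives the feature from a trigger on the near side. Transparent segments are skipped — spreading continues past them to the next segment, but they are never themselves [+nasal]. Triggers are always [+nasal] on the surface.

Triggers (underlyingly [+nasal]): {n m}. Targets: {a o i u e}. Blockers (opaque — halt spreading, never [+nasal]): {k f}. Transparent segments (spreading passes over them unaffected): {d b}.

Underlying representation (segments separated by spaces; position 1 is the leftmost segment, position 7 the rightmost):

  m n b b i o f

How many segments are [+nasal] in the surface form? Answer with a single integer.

4

From /m/ at 1 rightward: 2 /n/ is itself a trigger — this domain ends here.
From /m/ at 1 leftward: word edge.
From /n/ at 2 rightward: 3 /b/ transparent; 4 /b/ transparent; 5 /i/ → [+nasal]; 6 /o/ → [+nasal]; 7 /f/ blocks.
From /n/ at 2 leftward: 1 /m/ is itself a trigger — this domain ends here.
[+nasal] positions on the surface: 1 2 5 6.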